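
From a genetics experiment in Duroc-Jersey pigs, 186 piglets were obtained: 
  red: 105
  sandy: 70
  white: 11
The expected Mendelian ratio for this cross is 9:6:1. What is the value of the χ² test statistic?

The 9:6:1 ratio has 16 parts, so with N = 186 the expected counts are:
  red: 186 × 9/16 = 104.625
  sandy: 186 × 6/16 = 69.75
  white: 186 × 1/16 = 11.625
χ² = Σ (O − E)² / E
  red: (105 − 104.625)² / 104.625 = 0.0013
  sandy: (70 − 69.75)² / 69.75 = 0.0009
  white: (11 − 11.625)² / 11.625 = 0.0336
χ² = 0.0013 + 0.0009 + 0.0336 = 0.0358 ≈ 0.036

0.036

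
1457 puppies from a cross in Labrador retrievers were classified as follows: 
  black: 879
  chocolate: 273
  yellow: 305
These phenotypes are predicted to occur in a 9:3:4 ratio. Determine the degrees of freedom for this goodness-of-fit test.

A goodness-of-fit test with 3 phenotype classes has df = 3 − 1 = 2.

2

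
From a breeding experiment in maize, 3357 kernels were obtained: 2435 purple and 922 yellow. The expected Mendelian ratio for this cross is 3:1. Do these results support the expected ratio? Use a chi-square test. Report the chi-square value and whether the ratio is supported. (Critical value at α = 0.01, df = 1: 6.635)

10.879; not consistent

Total ratio parts = 4. Expected numbers out of 3357:
  purple: 3357 × 3/4 = 2517.75
  yellow: 3357 × 1/4 = 839.25
χ² = Σ (O − E)² / E
  purple: (2435 − 2517.75)² / 2517.75 = 2.7197
  yellow: (922 − 839.25)² / 839.25 = 8.1591
χ² = 2.7197 + 8.1591 = 10.8788 ≈ 10.879
Degrees of freedom = 2 − 1 = 1; critical value at α = 0.01 is 6.635.
Since 10.879 > 6.635, we reject the null hypothesis — the data do not fit the 3:1 ratio.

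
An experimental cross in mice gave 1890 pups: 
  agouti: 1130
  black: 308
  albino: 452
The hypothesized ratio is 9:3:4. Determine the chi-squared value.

11.165

The 9:3:4 ratio has 16 parts, so with N = 1890 the expected counts are:
  agouti: 1890 × 9/16 = 1063.125
  black: 1890 × 3/16 = 354.375
  albino: 1890 × 4/16 = 472.5
χ² = Σ (O − E)² / E
  agouti: (1130 − 1063.125)² / 1063.125 = 4.2067
  black: (308 − 354.375)² / 354.375 = 6.0688
  albino: (452 − 472.5)² / 472.5 = 0.8894
χ² = 4.2067 + 6.0688 + 0.8894 = 11.1649 ≈ 11.165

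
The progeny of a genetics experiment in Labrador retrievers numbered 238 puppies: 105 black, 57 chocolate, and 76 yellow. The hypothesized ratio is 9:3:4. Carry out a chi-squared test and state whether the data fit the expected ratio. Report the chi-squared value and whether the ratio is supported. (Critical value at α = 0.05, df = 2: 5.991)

14.235; not consistent

Expected counts for N = 238 under a 9:3:4 ratio (total parts = 16):
  black: 238 × 9/16 = 133.875
  chocolate: 238 × 3/16 = 44.625
  yellow: 238 × 4/16 = 59.5
χ² = Σ (O − E)² / E
  black: (105 − 133.875)² / 133.875 = 6.2279
  chocolate: (57 − 44.625)² / 44.625 = 3.4317
  yellow: (76 − 59.5)² / 59.5 = 4.5756
χ² = 6.2279 + 3.4317 + 4.5756 = 14.2352 ≈ 14.235
Degrees of freedom = 3 − 1 = 2; critical value at α = 0.05 is 5.991.
Since 14.235 > 5.991, we reject the null hypothesis — the data do not fit the 9:3:4 ratio.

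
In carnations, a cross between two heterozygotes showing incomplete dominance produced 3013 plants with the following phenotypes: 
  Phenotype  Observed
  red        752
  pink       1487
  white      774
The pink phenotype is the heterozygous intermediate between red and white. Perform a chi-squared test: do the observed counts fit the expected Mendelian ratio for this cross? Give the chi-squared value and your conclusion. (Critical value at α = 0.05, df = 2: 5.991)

With incomplete dominance, a heterozygote × heterozygote cross gives a 1:2:1 phenotypic ratio.
Under the 1:2:1 hypothesis (Σ ratio = 4, N = 3013):
  red: 3013 × 1/4 = 753.25
  pink: 3013 × 2/4 = 1506.5
  white: 3013 × 1/4 = 753.25
χ² = Σ (O − E)² / E
  red: (752 − 753.25)² / 753.25 = 0.0021
  pink: (1487 − 1506.5)² / 1506.5 = 0.2524
  white: (774 − 753.25)² / 753.25 = 0.5716
χ² = 0.0021 + 0.2524 + 0.5716 = 0.8261 ≈ 0.826
Degrees of freedom = 3 − 1 = 2; critical value at α = 0.05 is 5.991.
Since 0.826 < 5.991, we fail to reject the null hypothesis — the data are consistent with the 1:2:1 ratio.

0.826; consistent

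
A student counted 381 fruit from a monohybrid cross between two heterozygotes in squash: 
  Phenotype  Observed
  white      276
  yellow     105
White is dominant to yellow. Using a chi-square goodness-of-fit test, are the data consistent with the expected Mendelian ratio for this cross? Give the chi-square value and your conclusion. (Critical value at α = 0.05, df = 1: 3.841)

1.331; consistent

For a monohybrid cross between heterozygotes with complete dominance, the expected phenotypic ratio is 3:1.
The 3:1 ratio has 4 parts, so with N = 381 the expected counts are:
  white: 381 × 3/4 = 285.75
  yellow: 381 × 1/4 = 95.25
χ² = Σ (O − E)² / E
  white: (276 − 285.75)² / 285.75 = 0.3327
  yellow: (105 − 95.25)² / 95.25 = 0.9980
χ² = 0.3327 + 0.9980 = 1.3307 ≈ 1.331
Degrees of freedom = 2 − 1 = 1; critical value at α = 0.05 is 3.841.
Since 1.331 < 3.841, we fail to reject the null hypothesis — the data are consistent with the 3:1 ratio.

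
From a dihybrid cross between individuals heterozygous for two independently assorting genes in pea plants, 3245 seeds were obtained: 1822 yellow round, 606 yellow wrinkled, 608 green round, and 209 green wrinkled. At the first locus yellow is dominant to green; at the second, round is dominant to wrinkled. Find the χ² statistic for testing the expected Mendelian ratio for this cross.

A dihybrid F₂ with independent assortment and complete dominance at both loci gives a 9:3:3:1 phenotypic ratio.
Under the 9:3:3:1 hypothesis (Σ ratio = 16, N = 3245):
  yellow round: 3245 × 9/16 = 1825.3125
  yellow wrinkled: 3245 × 3/16 = 608.4375
  green round: 3245 × 3/16 = 608.4375
  green wrinkled: 3245 × 1/16 = 202.8125
χ² = Σ (O − E)² / E
  yellow round: (1822 − 1825.3125)² / 1825.3125 = 0.0060
  yellow wrinkled: (606 − 608.4375)² / 608.4375 = 0.0098
  green round: (608 − 608.4375)² / 608.4375 = 0.0003
  green wrinkled: (209 − 202.8125)² / 202.8125 = 0.1888
χ² = 0.0060 + 0.0098 + 0.0003 + 0.1888 = 0.2049 ≈ 0.205

0.205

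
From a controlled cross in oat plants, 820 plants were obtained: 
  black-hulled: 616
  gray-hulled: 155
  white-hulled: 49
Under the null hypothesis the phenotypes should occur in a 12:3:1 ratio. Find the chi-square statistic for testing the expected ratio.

The 12:3:1 ratio has 16 parts, so with N = 820 the expected counts are:
  black-hulled: 820 × 12/16 = 615
  gray-hulled: 820 × 3/16 = 153.75
  white-hulled: 820 × 1/16 = 51.25
χ² = Σ (O − E)² / E
  black-hulled: (616 − 615)² / 615 = 0.0016
  gray-hulled: (155 − 153.75)² / 153.75 = 0.0102
  white-hulled: (49 − 51.25)² / 51.25 = 0.0988
χ² = 0.0016 + 0.0102 + 0.0988 = 0.1106 ≈ 0.111

0.111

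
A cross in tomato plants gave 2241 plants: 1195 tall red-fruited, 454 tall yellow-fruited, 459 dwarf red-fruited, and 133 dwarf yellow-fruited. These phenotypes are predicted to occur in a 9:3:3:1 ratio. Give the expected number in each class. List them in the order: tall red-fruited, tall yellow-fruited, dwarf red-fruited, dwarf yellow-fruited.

1260.5625, 420.1875, 420.1875, 140.0625

The 9:3:3:1 ratio has 16 parts, so with N = 2241 the expected counts are:
  tall red-fruited: 2241 × 9/16 = 1260.5625
  tall yellow-fruited: 2241 × 3/16 = 420.1875
  dwarf red-fruited: 2241 × 3/16 = 420.1875
  dwarf yellow-fruited: 2241 × 1/16 = 140.0625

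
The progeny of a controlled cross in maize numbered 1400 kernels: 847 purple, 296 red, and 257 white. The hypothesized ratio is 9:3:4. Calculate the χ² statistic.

Expected counts for N = 1400 under a 9:3:4 ratio (total parts = 16):
  purple: 1400 × 9/16 = 787.5
  red: 1400 × 3/16 = 262.5
  white: 1400 × 4/16 = 350
χ² = Σ (O − E)² / E
  purple: (847 − 787.5)² / 787.5 = 4.4956
  red: (296 − 262.5)² / 262.5 = 4.2752
  white: (257 − 350)² / 350 = 24.7114
χ² = 4.4956 + 4.2752 + 24.7114 = 33.4822 ≈ 33.482

33.482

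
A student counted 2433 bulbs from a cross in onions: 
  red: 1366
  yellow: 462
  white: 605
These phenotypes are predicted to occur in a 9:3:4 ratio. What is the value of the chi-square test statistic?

Under the 9:3:4 hypothesis (Σ ratio = 16, N = 2433):
  red: 2433 × 9/16 = 1368.5625
  yellow: 2433 × 3/16 = 456.1875
  white: 2433 × 4/16 = 608.25
χ² = Σ (O − E)² / E
  red: (1366 − 1368.5625)² / 1368.5625 = 0.0048
  yellow: (462 − 456.1875)² / 456.1875 = 0.0741
  white: (605 − 608.25)² / 608.25 = 0.0174
χ² = 0.0048 + 0.0741 + 0.0174 = 0.0963 ≈ 0.096

0.096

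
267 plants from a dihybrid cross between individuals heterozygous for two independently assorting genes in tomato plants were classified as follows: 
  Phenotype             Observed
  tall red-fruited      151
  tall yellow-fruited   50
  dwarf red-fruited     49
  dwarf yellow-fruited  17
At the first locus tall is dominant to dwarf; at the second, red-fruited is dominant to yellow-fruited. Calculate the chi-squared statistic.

0.033

A dihybrid F₂ with independent assortment and complete dominance at both loci gives a 9:3:3:1 phenotypic ratio.
The 9:3:3:1 ratio has 16 parts, so with N = 267 the expected counts are:
  tall red-fruited: 267 × 9/16 = 150.1875
  tall yellow-fruited: 267 × 3/16 = 50.0625
  dwarf red-fruited: 267 × 3/16 = 50.0625
  dwarf yellow-fruited: 267 × 1/16 = 16.6875
χ² = Σ (O − E)² / E
  tall red-fruited: (151 − 150.1875)² / 150.1875 = 0.0044
  tall yellow-fruited: (50 − 50.0625)² / 50.0625 = 0.0001
  dwarf red-fruited: (49 − 50.0625)² / 50.0625 = 0.0225
  dwarf yellow-fruited: (17 − 16.6875)² / 16.6875 = 0.0059
χ² = 0.0044 + 0.0001 + 0.0225 + 0.0059 = 0.0329 ≈ 0.033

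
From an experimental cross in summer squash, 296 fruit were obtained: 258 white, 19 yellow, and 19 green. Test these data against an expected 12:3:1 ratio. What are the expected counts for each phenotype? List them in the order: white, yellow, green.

222, 55.5, 18.5

Under the 12:3:1 hypothesis (Σ ratio = 16, N = 296):
  white: 296 × 12/16 = 222
  yellow: 296 × 3/16 = 55.5
  green: 296 × 1/16 = 18.5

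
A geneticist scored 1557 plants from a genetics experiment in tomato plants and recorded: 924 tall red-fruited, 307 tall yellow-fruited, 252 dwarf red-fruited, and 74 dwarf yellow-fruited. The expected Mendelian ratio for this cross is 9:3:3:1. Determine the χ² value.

Expected counts for N = 1557 under a 9:3:3:1 ratio (total parts = 16):
  tall red-fruited: 1557 × 9/16 = 875.8125
  tall yellow-fruited: 1557 × 3/16 = 291.9375
  dwarf red-fruited: 1557 × 3/16 = 291.9375
  dwarf yellow-fruited: 1557 × 1/16 = 97.3125
χ² = Σ (O − E)² / E
  tall red-fruited: (924 − 875.8125)² / 875.8125 = 2.6513
  tall yellow-fruited: (307 − 291.9375)² / 291.9375 = 0.7771
  dwarf red-fruited: (252 − 291.9375)² / 291.9375 = 5.4635
  dwarf yellow-fruited: (74 − 97.3125)² / 97.3125 = 5.5848
χ² = 2.6513 + 0.7771 + 5.4635 + 5.5848 = 14.4767 ≈ 14.477

14.477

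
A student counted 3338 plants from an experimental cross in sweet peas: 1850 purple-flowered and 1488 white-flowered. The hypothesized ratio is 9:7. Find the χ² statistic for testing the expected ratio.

0.929

Total ratio parts = 16. Expected numbers out of 3338:
  purple-flowered: 3338 × 9/16 = 1877.625
  white-flowered: 3338 × 7/16 = 1460.375
χ² = Σ (O − E)² / E
  purple-flowered: (1850 − 1877.625)² / 1877.625 = 0.4064
  white-flowered: (1488 − 1460.375)² / 1460.375 = 0.5226
χ² = 0.4064 + 0.5226 = 0.929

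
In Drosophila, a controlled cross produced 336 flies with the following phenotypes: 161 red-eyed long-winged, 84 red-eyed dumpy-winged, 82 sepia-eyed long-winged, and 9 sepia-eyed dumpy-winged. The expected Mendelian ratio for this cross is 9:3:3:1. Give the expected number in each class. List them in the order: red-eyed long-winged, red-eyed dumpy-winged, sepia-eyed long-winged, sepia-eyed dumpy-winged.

The 9:3:3:1 ratio has 16 parts, so with N = 336 the expected counts are:
  red-eyed long-winged: 336 × 9/16 = 189
  red-eyed dumpy-winged: 336 × 3/16 = 63
  sepia-eyed long-winged: 336 × 3/16 = 63
  sepia-eyed dumpy-winged: 336 × 1/16 = 21

189, 63, 63, 21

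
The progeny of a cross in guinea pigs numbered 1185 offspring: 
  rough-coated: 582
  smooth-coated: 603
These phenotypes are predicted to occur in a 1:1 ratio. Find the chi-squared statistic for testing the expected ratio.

0.372

Expected counts for N = 1185 under a 1:1 ratio (total parts = 2):
  rough-coated: 1185 × 1/2 = 592.5
  smooth-coated: 1185 × 1/2 = 592.5
χ² = Σ (O − E)² / E
  rough-coated: (582 − 592.5)² / 592.5 = 0.1861
  smooth-coated: (603 − 592.5)² / 592.5 = 0.1861
χ² = 0.1861 + 0.1861 = 0.3722 ≈ 0.372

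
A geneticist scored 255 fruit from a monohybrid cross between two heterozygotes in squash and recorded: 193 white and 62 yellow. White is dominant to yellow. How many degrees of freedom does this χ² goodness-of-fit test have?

1

For a monohybrid cross between heterozygotes with complete dominance, the expected phenotypic ratio is 3:1.
A goodness-of-fit test with 2 phenotype classes has df = 2 − 1 = 1.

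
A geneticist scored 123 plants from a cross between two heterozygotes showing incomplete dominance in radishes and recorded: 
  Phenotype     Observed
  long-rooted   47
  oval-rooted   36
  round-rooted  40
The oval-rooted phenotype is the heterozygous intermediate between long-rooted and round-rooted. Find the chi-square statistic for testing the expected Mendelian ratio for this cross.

With incomplete dominance, a heterozygote × heterozygote cross gives a 1:2:1 phenotypic ratio.
Total ratio parts = 4. Expected numbers out of 123:
  long-rooted: 123 × 1/4 = 30.75
  oval-rooted: 123 × 2/4 = 61.5
  round-rooted: 123 × 1/4 = 30.75
χ² = Σ (O − E)² / E
  long-rooted: (47 − 30.75)² / 30.75 = 8.5874
  oval-rooted: (36 − 61.5)² / 61.5 = 10.5732
  round-rooted: (40 − 30.75)² / 30.75 = 2.7825
χ² = 8.5874 + 10.5732 + 2.7825 = 21.9431 ≈ 21.943

21.943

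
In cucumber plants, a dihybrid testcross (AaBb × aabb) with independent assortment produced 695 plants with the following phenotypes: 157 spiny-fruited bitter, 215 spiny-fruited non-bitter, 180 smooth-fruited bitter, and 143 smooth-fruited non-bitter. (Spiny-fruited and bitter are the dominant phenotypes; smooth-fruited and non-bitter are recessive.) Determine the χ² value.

A dihybrid testcross with independent assortment gives a 1:1:1:1 ratio.
Expected counts for N = 695 under a 1:1:1:1 ratio (total parts = 4):
  spiny-fruited bitter: 695 × 1/4 = 173.75
  spiny-fruited non-bitter: 695 × 1/4 = 173.75
  smooth-fruited bitter: 695 × 1/4 = 173.75
  smooth-fruited non-bitter: 695 × 1/4 = 173.75
χ² = Σ (O − E)² / E
  spiny-fruited bitter: (157 − 173.75)² / 173.75 = 1.6147
  spiny-fruited non-bitter: (215 − 173.75)² / 173.75 = 9.7932
  smooth-fruited bitter: (180 − 173.75)² / 173.75 = 0.2248
  smooth-fruited non-bitter: (143 − 173.75)² / 173.75 = 5.4421
χ² = 1.6147 + 9.7932 + 0.2248 + 5.4421 = 17.0748 ≈ 17.075

17.075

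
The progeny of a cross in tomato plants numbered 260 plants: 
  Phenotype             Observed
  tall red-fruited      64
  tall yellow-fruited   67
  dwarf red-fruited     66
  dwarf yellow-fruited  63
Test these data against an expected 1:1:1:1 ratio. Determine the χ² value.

Expected counts for N = 260 under a 1:1:1:1 ratio (total parts = 4):
  tall red-fruited: 260 × 1/4 = 65
  tall yellow-fruited: 260 × 1/4 = 65
  dwarf red-fruited: 260 × 1/4 = 65
  dwarf yellow-fruited: 260 × 1/4 = 65
χ² = Σ (O − E)² / E
  tall red-fruited: (64 − 65)² / 65 = 0.0154
  tall yellow-fruited: (67 − 65)² / 65 = 0.0615
  dwarf red-fruited: (66 − 65)² / 65 = 0.0154
  dwarf yellow-fruited: (63 − 65)² / 65 = 0.0615
χ² = 0.0154 + 0.0615 + 0.0154 + 0.0615 = 0.1538 ≈ 0.154

0.154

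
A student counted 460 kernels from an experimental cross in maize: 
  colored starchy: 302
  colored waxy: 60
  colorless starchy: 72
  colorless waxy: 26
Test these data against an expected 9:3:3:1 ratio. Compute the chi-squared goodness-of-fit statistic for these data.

17.836

Total ratio parts = 16. Expected numbers out of 460:
  colored starchy: 460 × 9/16 = 258.75
  colored waxy: 460 × 3/16 = 86.25
  colorless starchy: 460 × 3/16 = 86.25
  colorless waxy: 460 × 1/16 = 28.75
χ² = Σ (O − E)² / E
  colored starchy: (302 − 258.75)² / 258.75 = 7.2292
  colored waxy: (60 − 86.25)² / 86.25 = 7.9891
  colorless starchy: (72 − 86.25)² / 86.25 = 2.3543
  colorless waxy: (26 − 28.75)² / 28.75 = 0.2630
χ² = 7.2292 + 7.9891 + 2.3543 + 0.2630 = 17.8356 ≈ 17.836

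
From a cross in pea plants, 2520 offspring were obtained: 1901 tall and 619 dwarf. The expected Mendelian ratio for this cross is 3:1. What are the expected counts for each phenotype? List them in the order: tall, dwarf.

1890, 630

Under the 3:1 hypothesis (Σ ratio = 4, N = 2520):
  tall: 2520 × 3/4 = 1890
  dwarf: 2520 × 1/4 = 630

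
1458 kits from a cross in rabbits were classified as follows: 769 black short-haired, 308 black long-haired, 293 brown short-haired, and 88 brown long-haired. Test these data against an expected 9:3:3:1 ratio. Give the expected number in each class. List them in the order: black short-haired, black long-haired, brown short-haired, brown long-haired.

Total ratio parts = 16. Expected numbers out of 1458:
  black short-haired: 1458 × 9/16 = 820.125
  black long-haired: 1458 × 3/16 = 273.375
  brown short-haired: 1458 × 3/16 = 273.375
  brown long-haired: 1458 × 1/16 = 91.125

820.125, 273.375, 273.375, 91.125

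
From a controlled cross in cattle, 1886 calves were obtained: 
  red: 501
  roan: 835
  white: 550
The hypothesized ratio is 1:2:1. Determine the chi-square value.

27.284

Under the 1:2:1 hypothesis (Σ ratio = 4, N = 1886):
  red: 1886 × 1/4 = 471.5
  roan: 1886 × 2/4 = 943
  white: 1886 × 1/4 = 471.5
χ² = Σ (O − E)² / E
  red: (501 − 471.5)² / 471.5 = 1.8457
  roan: (835 − 943)² / 943 = 12.3690
  white: (550 − 471.5)² / 471.5 = 13.0695
χ² = 1.8457 + 12.3690 + 13.0695 = 27.2842 ≈ 27.284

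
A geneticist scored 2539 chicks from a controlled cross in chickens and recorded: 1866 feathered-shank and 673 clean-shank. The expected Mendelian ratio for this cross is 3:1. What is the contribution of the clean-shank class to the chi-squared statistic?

Expected counts for N = 2539 under a 3:1 ratio (total parts = 4):
  feathered-shank: 2539 × 3/4 = 1904.25
  clean-shank: 2539 × 1/4 = 634.75
Contribution of clean-shank: (673 − 634.75)² / 634.75 = 2.3049

2.305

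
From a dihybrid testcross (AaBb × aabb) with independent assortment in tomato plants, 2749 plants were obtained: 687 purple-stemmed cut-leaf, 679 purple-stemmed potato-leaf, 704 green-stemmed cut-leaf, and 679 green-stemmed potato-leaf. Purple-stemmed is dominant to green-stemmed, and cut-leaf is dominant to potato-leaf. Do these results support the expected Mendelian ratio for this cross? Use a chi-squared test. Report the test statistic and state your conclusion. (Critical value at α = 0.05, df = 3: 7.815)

A dihybrid testcross with independent assortment gives a 1:1:1:1 ratio.
Total ratio parts = 4. Expected numbers out of 2749:
  purple-stemmed cut-leaf: 2749 × 1/4 = 687.25
  purple-stemmed potato-leaf: 2749 × 1/4 = 687.25
  green-stemmed cut-leaf: 2749 × 1/4 = 687.25
  green-stemmed potato-leaf: 2749 × 1/4 = 687.25
χ² = Σ (O − E)² / E
  purple-stemmed cut-leaf: (687 − 687.25)² / 687.25 = 0.0001
  purple-stemmed potato-leaf: (679 − 687.25)² / 687.25 = 0.0990
  green-stemmed cut-leaf: (704 − 687.25)² / 687.25 = 0.4082
  green-stemmed potato-leaf: (679 − 687.25)² / 687.25 = 0.0990
χ² = 0.0001 + 0.0990 + 0.4082 + 0.0990 = 0.6063 ≈ 0.606
Degrees of freedom = 4 − 1 = 3; critical value at α = 0.05 is 7.815.
Since 0.606 < 7.815, we fail to reject the null hypothesis — the data are consistent with the 1:1:1:1 ratio.

0.606; consistent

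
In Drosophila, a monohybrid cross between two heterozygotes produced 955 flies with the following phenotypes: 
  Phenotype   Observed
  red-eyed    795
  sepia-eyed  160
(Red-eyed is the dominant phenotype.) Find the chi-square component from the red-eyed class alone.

For a monohybrid cross between heterozygotes with complete dominance, the expected phenotypic ratio is 3:1.
Expected counts for N = 955 under a 3:1 ratio (total parts = 4):
  red-eyed: 955 × 3/4 = 716.25
  sepia-eyed: 955 × 1/4 = 238.75
Contribution of red-eyed: (795 − 716.25)² / 716.25 = 8.6584

8.658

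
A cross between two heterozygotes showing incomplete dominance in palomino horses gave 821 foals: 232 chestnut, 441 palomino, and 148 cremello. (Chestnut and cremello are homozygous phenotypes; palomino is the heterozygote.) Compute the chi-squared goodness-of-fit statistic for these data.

With incomplete dominance, a heterozygote × heterozygote cross gives a 1:2:1 phenotypic ratio.
Under the 1:2:1 hypothesis (Σ ratio = 4, N = 821):
  chestnut: 821 × 1/4 = 205.25
  palomino: 821 × 2/4 = 410.5
  cremello: 821 × 1/4 = 205.25
χ² = Σ (O − E)² / E
  chestnut: (232 − 205.25)² / 205.25 = 3.4863
  palomino: (441 − 410.5)² / 410.5 = 2.2661
  cremello: (148 − 205.25)² / 205.25 = 15.9686
χ² = 3.4863 + 2.2661 + 15.9686 = 21.721

21.721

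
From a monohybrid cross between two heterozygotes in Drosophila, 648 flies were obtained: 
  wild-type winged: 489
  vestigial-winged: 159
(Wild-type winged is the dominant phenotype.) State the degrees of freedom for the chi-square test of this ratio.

1

For a monohybrid cross between heterozygotes with complete dominance, the expected phenotypic ratio is 3:1.
A goodness-of-fit test with 2 phenotype classes has df = 2 − 1 = 1.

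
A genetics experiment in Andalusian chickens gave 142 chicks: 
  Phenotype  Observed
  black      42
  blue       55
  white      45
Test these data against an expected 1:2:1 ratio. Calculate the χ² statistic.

Total ratio parts = 4. Expected numbers out of 142:
  black: 142 × 1/4 = 35.5
  blue: 142 × 2/4 = 71
  white: 142 × 1/4 = 35.5
χ² = Σ (O − E)² / E
  black: (42 − 35.5)² / 35.5 = 1.1901
  blue: (55 − 71)² / 71 = 3.6056
  white: (45 − 35.5)² / 35.5 = 2.5423
χ² = 1.1901 + 3.6056 + 2.5423 = 7.338

7.338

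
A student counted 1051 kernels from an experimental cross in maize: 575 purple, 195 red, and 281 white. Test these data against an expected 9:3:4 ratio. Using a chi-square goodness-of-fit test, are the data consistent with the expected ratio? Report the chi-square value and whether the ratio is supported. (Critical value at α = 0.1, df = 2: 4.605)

Expected counts for N = 1051 under a 9:3:4 ratio (total parts = 16):
  purple: 1051 × 9/16 = 591.1875
  red: 1051 × 3/16 = 197.0625
  white: 1051 × 4/16 = 262.75
χ² = Σ (O − E)² / E
  purple: (575 − 591.1875)² / 591.1875 = 0.4432
  red: (195 − 197.0625)² / 197.0625 = 0.0216
  white: (281 − 262.75)² / 262.75 = 1.2676
χ² = 0.4432 + 0.0216 + 1.2676 = 1.7324 ≈ 1.732
Degrees of freedom = 3 − 1 = 2; critical value at α = 0.1 is 4.605.
Since 1.732 < 4.605, we fail to reject the null hypothesis — the data are consistent with the 9:3:4 ratio.

1.732; consistent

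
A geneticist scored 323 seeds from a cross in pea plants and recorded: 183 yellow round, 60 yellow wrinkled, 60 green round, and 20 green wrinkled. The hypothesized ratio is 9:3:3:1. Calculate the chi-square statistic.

Expected counts for N = 323 under a 9:3:3:1 ratio (total parts = 16):
  yellow round: 323 × 9/16 = 181.6875
  yellow wrinkled: 323 × 3/16 = 60.5625
  green round: 323 × 3/16 = 60.5625
  green wrinkled: 323 × 1/16 = 20.1875
χ² = Σ (O − E)² / E
  yellow round: (183 − 181.6875)² / 181.6875 = 0.0095
  yellow wrinkled: (60 − 60.5625)² / 60.5625 = 0.0052
  green round: (60 − 60.5625)² / 60.5625 = 0.0052
  green wrinkled: (20 − 20.1875)² / 20.1875 = 0.0017
χ² = 0.0095 + 0.0052 + 0.0052 + 0.0017 = 0.0216 ≈ 0.022

0.022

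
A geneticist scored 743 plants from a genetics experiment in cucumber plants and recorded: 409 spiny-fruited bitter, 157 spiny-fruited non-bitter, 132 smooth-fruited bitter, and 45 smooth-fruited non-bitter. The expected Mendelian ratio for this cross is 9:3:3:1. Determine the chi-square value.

2.865

Total ratio parts = 16. Expected numbers out of 743:
  spiny-fruited bitter: 743 × 9/16 = 417.9375
  spiny-fruited non-bitter: 743 × 3/16 = 139.3125
  smooth-fruited bitter: 743 × 3/16 = 139.3125
  smooth-fruited non-bitter: 743 × 1/16 = 46.4375
χ² = Σ (O − E)² / E
  spiny-fruited bitter: (409 − 417.9375)² / 417.9375 = 0.1911
  spiny-fruited non-bitter: (157 − 139.3125)² / 139.3125 = 2.2457
  smooth-fruited bitter: (132 − 139.3125)² / 139.3125 = 0.3838
  smooth-fruited non-bitter: (45 − 46.4375)² / 46.4375 = 0.0445
χ² = 0.1911 + 2.2457 + 0.3838 + 0.0445 = 2.8651 ≈ 2.865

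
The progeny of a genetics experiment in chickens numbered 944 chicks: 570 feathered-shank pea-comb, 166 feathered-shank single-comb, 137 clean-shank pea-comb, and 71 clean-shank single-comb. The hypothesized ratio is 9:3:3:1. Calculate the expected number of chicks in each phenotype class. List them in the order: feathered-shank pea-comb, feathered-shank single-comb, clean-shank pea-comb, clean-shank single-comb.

Under the 9:3:3:1 hypothesis (Σ ratio = 16, N = 944):
  feathered-shank pea-comb: 944 × 9/16 = 531
  feathered-shank single-comb: 944 × 3/16 = 177
  clean-shank pea-comb: 944 × 3/16 = 177
  clean-shank single-comb: 944 × 1/16 = 59

531, 177, 177, 59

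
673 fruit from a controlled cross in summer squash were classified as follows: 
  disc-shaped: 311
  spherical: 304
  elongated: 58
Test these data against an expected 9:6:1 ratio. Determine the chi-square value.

28.657

The 9:6:1 ratio has 16 parts, so with N = 673 the expected counts are:
  disc-shaped: 673 × 9/16 = 378.5625
  spherical: 673 × 6/16 = 252.375
  elongated: 673 × 1/16 = 42.0625
χ² = Σ (O − E)² / E
  disc-shaped: (311 − 378.5625)² / 378.5625 = 12.0580
  spherical: (304 − 252.375)² / 252.375 = 10.5602
  elongated: (58 − 42.0625)² / 42.0625 = 6.0387
χ² = 12.0580 + 10.5602 + 6.0387 = 28.6569 ≈ 28.657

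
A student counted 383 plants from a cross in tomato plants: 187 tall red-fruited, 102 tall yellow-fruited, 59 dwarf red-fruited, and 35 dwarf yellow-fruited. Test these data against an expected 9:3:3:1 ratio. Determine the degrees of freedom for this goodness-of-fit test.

A goodness-of-fit test with 4 phenotype classes has df = 4 − 1 = 3.

3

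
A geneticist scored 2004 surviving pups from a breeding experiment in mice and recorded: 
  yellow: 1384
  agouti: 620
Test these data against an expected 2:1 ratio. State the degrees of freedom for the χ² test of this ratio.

A goodness-of-fit test with 2 phenotype classes has df = 2 − 1 = 1.

1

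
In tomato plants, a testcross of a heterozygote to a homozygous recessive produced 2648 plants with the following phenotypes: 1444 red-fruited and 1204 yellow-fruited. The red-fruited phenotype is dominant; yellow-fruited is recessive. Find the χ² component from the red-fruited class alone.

A testcross of a heterozygote (Aa × aa) gives a 1:1 phenotypic ratio.
Total ratio parts = 2. Expected numbers out of 2648:
  red-fruited: 2648 × 1/2 = 1324
  yellow-fruited: 2648 × 1/2 = 1324
Contribution of red-fruited: (1444 − 1324)² / 1324 = 10.8761

10.876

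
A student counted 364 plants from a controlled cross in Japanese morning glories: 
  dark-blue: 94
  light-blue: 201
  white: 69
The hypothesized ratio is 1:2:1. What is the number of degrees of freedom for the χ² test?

2

A goodness-of-fit test with 3 phenotype classes has df = 3 − 1 = 2.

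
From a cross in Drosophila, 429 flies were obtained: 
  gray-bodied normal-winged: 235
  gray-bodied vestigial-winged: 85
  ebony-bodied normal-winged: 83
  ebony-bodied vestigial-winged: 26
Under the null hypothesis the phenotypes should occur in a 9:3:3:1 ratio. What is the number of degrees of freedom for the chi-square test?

3

A goodness-of-fit test with 4 phenotype classes has df = 4 − 1 = 3.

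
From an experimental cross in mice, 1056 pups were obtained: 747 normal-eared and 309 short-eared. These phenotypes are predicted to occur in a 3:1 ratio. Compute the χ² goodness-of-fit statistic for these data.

Total ratio parts = 4. Expected numbers out of 1056:
  normal-eared: 1056 × 3/4 = 792
  short-eared: 1056 × 1/4 = 264
χ² = Σ (O − E)² / E
  normal-eared: (747 − 792)² / 792 = 2.5568
  short-eared: (309 − 264)² / 264 = 7.6705
χ² = 2.5568 + 7.6705 = 10.2273 ≈ 10.227

10.227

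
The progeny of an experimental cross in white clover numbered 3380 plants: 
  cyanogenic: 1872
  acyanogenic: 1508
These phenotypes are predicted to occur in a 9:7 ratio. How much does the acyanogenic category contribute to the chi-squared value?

0.579

Total ratio parts = 16. Expected numbers out of 3380:
  cyanogenic: 3380 × 9/16 = 1901.25
  acyanogenic: 3380 × 7/16 = 1478.75
Contribution of acyanogenic: (1508 − 1478.75)² / 1478.75 = 0.5786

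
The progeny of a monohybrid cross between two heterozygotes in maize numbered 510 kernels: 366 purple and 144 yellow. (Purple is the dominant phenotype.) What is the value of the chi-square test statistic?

2.847

For a monohybrid cross between heterozygotes with complete dominance, the expected phenotypic ratio is 3:1.
The 3:1 ratio has 4 parts, so with N = 510 the expected counts are:
  purple: 510 × 3/4 = 382.5
  yellow: 510 × 1/4 = 127.5
χ² = Σ (O − E)² / E
  purple: (366 − 382.5)² / 382.5 = 0.7118
  yellow: (144 − 127.5)² / 127.5 = 2.1353
χ² = 0.7118 + 2.1353 = 2.8471 ≈ 2.847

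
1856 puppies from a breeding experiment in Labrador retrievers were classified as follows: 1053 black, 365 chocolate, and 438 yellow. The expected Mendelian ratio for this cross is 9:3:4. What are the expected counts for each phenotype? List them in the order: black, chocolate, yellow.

1044, 348, 464

Under the 9:3:4 hypothesis (Σ ratio = 16, N = 1856):
  black: 1856 × 9/16 = 1044
  chocolate: 1856 × 3/16 = 348
  yellow: 1856 × 4/16 = 464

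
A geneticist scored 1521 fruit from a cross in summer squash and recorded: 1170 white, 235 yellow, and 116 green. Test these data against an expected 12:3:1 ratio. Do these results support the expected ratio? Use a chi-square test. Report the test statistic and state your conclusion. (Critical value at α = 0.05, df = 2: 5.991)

Expected counts for N = 1521 under a 12:3:1 ratio (total parts = 16):
  white: 1521 × 12/16 = 1140.75
  yellow: 1521 × 3/16 = 285.1875
  green: 1521 × 1/16 = 95.0625
χ² = Σ (O − E)² / E
  white: (1170 − 1140.75)² / 1140.75 = 0.7500
  yellow: (235 − 285.1875)² / 285.1875 = 8.8320
  green: (116 − 95.0625)² / 95.0625 = 4.6115
χ² = 0.7500 + 8.8320 + 4.6115 = 14.1935 ≈ 14.194
Degrees of freedom = 3 − 1 = 2; critical value at α = 0.05 is 5.991.
Since 14.194 > 5.991, we reject the null hypothesis — the data do not fit the 12:3:1 ratio.

14.194; not consistent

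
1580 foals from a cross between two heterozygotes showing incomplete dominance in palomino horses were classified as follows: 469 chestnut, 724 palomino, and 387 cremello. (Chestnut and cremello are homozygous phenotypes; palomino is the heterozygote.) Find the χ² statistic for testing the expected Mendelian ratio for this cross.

With incomplete dominance, a heterozygote × heterozygote cross gives a 1:2:1 phenotypic ratio.
The 1:2:1 ratio has 4 parts, so with N = 1580 the expected counts are:
  chestnut: 1580 × 1/4 = 395
  palomino: 1580 × 2/4 = 790
  cremello: 1580 × 1/4 = 395
χ² = Σ (O − E)² / E
  chestnut: (469 − 395)² / 395 = 13.8633
  palomino: (724 − 790)² / 790 = 5.5139
  cremello: (387 − 395)² / 395 = 0.1620
χ² = 13.8633 + 5.5139 + 0.1620 = 19.5392 ≈ 19.539

19.539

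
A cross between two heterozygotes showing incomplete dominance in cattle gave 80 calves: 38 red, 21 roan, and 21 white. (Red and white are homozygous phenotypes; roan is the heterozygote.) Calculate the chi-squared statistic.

25.275

With incomplete dominance, a heterozygote × heterozygote cross gives a 1:2:1 phenotypic ratio.
Under the 1:2:1 hypothesis (Σ ratio = 4, N = 80):
  red: 80 × 1/4 = 20
  roan: 80 × 2/4 = 40
  white: 80 × 1/4 = 20
χ² = Σ (O − E)² / E
  red: (38 − 20)² / 20 = 16.2000
  roan: (21 − 40)² / 40 = 9.0250
  white: (21 − 20)² / 20 = 0.0500
χ² = 16.2000 + 9.0250 + 0.0500 = 25.275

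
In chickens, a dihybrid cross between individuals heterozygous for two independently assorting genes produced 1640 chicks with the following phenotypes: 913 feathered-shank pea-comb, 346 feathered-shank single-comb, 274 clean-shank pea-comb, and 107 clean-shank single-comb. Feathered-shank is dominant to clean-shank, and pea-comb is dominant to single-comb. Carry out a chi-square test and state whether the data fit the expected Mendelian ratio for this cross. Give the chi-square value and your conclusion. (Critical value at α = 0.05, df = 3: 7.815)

A dihybrid F₂ with independent assortment and complete dominance at both loci gives a 9:3:3:1 phenotypic ratio.
Total ratio parts = 16. Expected numbers out of 1640:
  feathered-shank pea-comb: 1640 × 9/16 = 922.5
  feathered-shank single-comb: 1640 × 3/16 = 307.5
  clean-shank pea-comb: 1640 × 3/16 = 307.5
  clean-shank single-comb: 1640 × 1/16 = 102.5
χ² = Σ (O − E)² / E
  feathered-shank pea-comb: (913 − 922.5)² / 922.5 = 0.0978
  feathered-shank single-comb: (346 − 307.5)² / 307.5 = 4.8203
  clean-shank pea-comb: (274 − 307.5)² / 307.5 = 3.6496
  clean-shank single-comb: (107 − 102.5)² / 102.5 = 0.1976
χ² = 0.0978 + 4.8203 + 3.6496 + 0.1976 = 8.7653 ≈ 8.765
Degrees of freedom = 4 − 1 = 3; critical value at α = 0.05 is 7.815.
Since 8.765 > 7.815, we reject the null hypothesis — the data do not fit the 9:3:3:1 ratio.

8.765; not consistent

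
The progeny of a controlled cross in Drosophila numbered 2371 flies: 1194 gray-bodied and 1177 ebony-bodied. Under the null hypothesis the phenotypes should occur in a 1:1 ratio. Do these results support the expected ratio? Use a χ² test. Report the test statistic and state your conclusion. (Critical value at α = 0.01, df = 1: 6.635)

Under the 1:1 hypothesis (Σ ratio = 2, N = 2371):
  gray-bodied: 2371 × 1/2 = 1185.5
  ebony-bodied: 2371 × 1/2 = 1185.5
χ² = Σ (O − E)² / E
  gray-bodied: (1194 − 1185.5)² / 1185.5 = 0.0609
  ebony-bodied: (1177 − 1185.5)² / 1185.5 = 0.0609
χ² = 0.0609 + 0.0609 = 0.1218 ≈ 0.122
Degrees of freedom = 2 − 1 = 1; critical value at α = 0.01 is 6.635.
Since 0.122 < 6.635, we fail to reject the null hypothesis — the data are consistent with the 1:1 ratio.

0.122; consistent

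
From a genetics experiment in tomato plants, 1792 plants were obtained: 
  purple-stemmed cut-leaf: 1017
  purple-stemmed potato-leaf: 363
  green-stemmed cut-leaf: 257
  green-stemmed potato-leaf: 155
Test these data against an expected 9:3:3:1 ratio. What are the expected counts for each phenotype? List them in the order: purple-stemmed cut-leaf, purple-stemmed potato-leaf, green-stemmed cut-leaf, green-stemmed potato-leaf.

1008, 336, 336, 112

Total ratio parts = 16. Expected numbers out of 1792:
  purple-stemmed cut-leaf: 1792 × 9/16 = 1008
  purple-stemmed potato-leaf: 1792 × 3/16 = 336
  green-stemmed cut-leaf: 1792 × 3/16 = 336
  green-stemmed potato-leaf: 1792 × 1/16 = 112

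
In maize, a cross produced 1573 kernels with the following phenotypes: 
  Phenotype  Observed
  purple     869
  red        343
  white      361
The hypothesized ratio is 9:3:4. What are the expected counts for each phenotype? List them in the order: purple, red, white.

884.8125, 294.9375, 393.25

The 9:3:4 ratio has 16 parts, so with N = 1573 the expected counts are:
  purple: 1573 × 9/16 = 884.8125
  red: 1573 × 3/16 = 294.9375
  white: 1573 × 4/16 = 393.25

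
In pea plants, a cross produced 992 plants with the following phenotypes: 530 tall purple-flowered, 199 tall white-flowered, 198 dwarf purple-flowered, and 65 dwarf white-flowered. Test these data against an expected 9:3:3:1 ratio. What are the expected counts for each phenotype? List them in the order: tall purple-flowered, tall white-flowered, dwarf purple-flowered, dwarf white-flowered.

Total ratio parts = 16. Expected numbers out of 992:
  tall purple-flowered: 992 × 9/16 = 558
  tall white-flowered: 992 × 3/16 = 186
  dwarf purple-flowered: 992 × 3/16 = 186
  dwarf white-flowered: 992 × 1/16 = 62

558, 186, 186, 62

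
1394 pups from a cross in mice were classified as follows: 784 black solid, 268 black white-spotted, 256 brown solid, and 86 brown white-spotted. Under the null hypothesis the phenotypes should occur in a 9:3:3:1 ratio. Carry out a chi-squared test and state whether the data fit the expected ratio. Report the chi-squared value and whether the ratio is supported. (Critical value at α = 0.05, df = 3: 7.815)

The 9:3:3:1 ratio has 16 parts, so with N = 1394 the expected counts are:
  black solid: 1394 × 9/16 = 784.125
  black white-spotted: 1394 × 3/16 = 261.375
  brown solid: 1394 × 3/16 = 261.375
  brown white-spotted: 1394 × 1/16 = 87.125
χ² = Σ (O − E)² / E
  black solid: (784 − 784.125)² / 784.125 = 0.0000
  black white-spotted: (268 − 261.375)² / 261.375 = 0.1679
  brown solid: (256 − 261.375)² / 261.375 = 0.1105
  brown white-spotted: (86 − 87.125)² / 87.125 = 0.0145
χ² = 0.0000 + 0.1679 + 0.1105 + 0.0145 = 0.2929 ≈ 0.293
Degrees of freedom = 4 − 1 = 3; critical value at α = 0.05 is 7.815.
Since 0.293 < 7.815, we fail to reject the null hypothesis — the data are consistent with the 9:3:3:1 ratio.

0.293; consistent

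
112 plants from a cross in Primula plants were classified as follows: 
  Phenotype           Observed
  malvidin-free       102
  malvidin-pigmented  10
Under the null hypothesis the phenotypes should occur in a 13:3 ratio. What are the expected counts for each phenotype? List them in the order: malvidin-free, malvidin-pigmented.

91, 21

Total ratio parts = 16. Expected numbers out of 112:
  malvidin-free: 112 × 13/16 = 91
  malvidin-pigmented: 112 × 3/16 = 21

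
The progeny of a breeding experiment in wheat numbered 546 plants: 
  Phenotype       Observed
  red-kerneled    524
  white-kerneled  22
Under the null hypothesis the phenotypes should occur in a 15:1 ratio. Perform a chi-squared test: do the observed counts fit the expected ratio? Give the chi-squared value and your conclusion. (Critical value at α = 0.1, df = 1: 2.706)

4.595; not consistent

The 15:1 ratio has 16 parts, so with N = 546 the expected counts are:
  red-kerneled: 546 × 15/16 = 511.875
  white-kerneled: 546 × 1/16 = 34.125
χ² = Σ (O − E)² / E
  red-kerneled: (524 − 511.875)² / 511.875 = 0.2872
  white-kerneled: (22 − 34.125)² / 34.125 = 4.3082
χ² = 0.2872 + 4.3082 = 4.5954 ≈ 4.595
Degrees of freedom = 2 − 1 = 1; critical value at α = 0.1 is 2.706.
Since 4.595 > 2.706, we reject the null hypothesis — the data do not fit the 15:1 ratio.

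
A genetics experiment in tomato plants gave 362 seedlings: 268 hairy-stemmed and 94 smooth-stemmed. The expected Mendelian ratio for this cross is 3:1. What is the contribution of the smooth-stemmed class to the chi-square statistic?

0.135

Under the 3:1 hypothesis (Σ ratio = 4, N = 362):
  hairy-stemmed: 362 × 3/4 = 271.5
  smooth-stemmed: 362 × 1/4 = 90.5
Contribution of smooth-stemmed: (94 − 90.5)² / 90.5 = 0.1354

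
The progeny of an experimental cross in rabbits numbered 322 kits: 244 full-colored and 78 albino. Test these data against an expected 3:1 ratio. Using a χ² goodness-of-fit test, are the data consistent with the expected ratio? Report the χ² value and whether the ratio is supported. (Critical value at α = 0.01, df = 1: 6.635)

0.104; consistent

Total ratio parts = 4. Expected numbers out of 322:
  full-colored: 322 × 3/4 = 241.5
  albino: 322 × 1/4 = 80.5
χ² = Σ (O − E)² / E
  full-colored: (244 − 241.5)² / 241.5 = 0.0259
  albino: (78 − 80.5)² / 80.5 = 0.0776
χ² = 0.0259 + 0.0776 = 0.1035 ≈ 0.104
Degrees of freedom = 2 − 1 = 1; critical value at α = 0.01 is 6.635.
Since 0.104 < 6.635, we fail to reject the null hypothesis — the data are consistent with the 3:1 ratio.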